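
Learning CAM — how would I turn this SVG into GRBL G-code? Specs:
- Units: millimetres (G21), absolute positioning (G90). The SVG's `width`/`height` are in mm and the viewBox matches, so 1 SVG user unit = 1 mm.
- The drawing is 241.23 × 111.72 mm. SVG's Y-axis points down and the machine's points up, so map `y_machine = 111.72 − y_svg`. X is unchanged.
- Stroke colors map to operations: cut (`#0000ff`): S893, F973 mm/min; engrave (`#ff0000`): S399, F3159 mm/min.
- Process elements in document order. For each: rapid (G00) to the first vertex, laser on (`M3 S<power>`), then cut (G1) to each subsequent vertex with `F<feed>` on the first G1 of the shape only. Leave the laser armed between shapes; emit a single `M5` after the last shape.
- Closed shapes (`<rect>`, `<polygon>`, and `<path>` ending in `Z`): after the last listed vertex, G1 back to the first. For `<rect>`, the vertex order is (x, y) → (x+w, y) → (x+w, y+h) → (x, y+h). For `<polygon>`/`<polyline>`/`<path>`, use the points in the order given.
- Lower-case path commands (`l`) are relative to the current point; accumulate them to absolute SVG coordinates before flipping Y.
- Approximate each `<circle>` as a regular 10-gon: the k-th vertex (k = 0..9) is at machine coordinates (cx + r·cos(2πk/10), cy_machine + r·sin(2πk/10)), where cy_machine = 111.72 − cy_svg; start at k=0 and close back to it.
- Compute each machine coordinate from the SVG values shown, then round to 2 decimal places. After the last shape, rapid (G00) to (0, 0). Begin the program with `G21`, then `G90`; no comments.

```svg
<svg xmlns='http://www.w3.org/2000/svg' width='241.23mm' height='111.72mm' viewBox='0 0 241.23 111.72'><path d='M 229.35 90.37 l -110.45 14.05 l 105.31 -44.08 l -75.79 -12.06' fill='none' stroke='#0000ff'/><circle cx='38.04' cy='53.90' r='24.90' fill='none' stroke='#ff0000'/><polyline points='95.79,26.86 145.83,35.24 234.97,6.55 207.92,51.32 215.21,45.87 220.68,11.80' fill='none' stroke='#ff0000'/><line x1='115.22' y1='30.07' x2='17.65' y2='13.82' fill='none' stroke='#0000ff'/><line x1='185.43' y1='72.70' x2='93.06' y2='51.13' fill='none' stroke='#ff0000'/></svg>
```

G21
G90
G00 X229.35 Y21.35
M3 S893
G1 X118.90 Y7.30 F973
G1 X224.21 Y51.38
G1 X148.42 Y63.44
G00 X62.94 Y57.82
M3 S399
G1 X58.18 Y72.46 F3159
G1 X45.73 Y81.50
G1 X30.35 Y81.50
G1 X17.90 Y72.46
G1 X13.14 Y57.82
G1 X17.90 Y43.18
G1 X30.35 Y34.14
G1 X45.73 Y34.14
G1 X58.18 Y43.18
G1 X62.94 Y57.82
G00 X95.79 Y84.86
M3 S399
G1 X145.83 Y76.48 F3159
G1 X234.97 Y105.17
G1 X207.92 Y60.40
G1 X215.21 Y65.85
G1 X220.68 Y99.92
G00 X115.22 Y81.65
M3 S893
G1 X17.65 Y97.90 F973
G00 X185.43 Y39.02
M3 S399
G1 X93.06 Y60.59 F3159
M5
G00 X0.00 Y0.00

1 u = 1 mm; y_m = 111.72 − y.

[1] `<path>` open polyline, #0000ff→cut S893 F973: (229.35,21.35) → (118.90,7.30) → (224.21,51.38) → (148.42,63.44)

[2] `<circle>` circle, #ff0000→engrave S399 F3159: (62.94,57.82) → (58.18,72.46) → (45.73,81.50) → (30.35,81.50) → (17.90,72.46) → (13.14,57.82) → (17.90,43.18) → (30.35,34.14) → (45.73,34.14) → (58.18,43.18) → (62.94,57.82) (closed)

[3] `<polyline>` open polyline, #ff0000→engrave S399 F3159: (95.79,84.86) → (145.83,76.48) → (234.97,105.17) → (207.92,60.40) → (215.21,65.85) → (220.68,99.92)

[4] `<line>` line segment, #0000ff→cut S893 F973: (115.22,81.65) → (17.65,97.90)

[5] `<line>` line segment, #ff0000→engrave S399 F3159: (185.43,39.02) → (93.06,60.59)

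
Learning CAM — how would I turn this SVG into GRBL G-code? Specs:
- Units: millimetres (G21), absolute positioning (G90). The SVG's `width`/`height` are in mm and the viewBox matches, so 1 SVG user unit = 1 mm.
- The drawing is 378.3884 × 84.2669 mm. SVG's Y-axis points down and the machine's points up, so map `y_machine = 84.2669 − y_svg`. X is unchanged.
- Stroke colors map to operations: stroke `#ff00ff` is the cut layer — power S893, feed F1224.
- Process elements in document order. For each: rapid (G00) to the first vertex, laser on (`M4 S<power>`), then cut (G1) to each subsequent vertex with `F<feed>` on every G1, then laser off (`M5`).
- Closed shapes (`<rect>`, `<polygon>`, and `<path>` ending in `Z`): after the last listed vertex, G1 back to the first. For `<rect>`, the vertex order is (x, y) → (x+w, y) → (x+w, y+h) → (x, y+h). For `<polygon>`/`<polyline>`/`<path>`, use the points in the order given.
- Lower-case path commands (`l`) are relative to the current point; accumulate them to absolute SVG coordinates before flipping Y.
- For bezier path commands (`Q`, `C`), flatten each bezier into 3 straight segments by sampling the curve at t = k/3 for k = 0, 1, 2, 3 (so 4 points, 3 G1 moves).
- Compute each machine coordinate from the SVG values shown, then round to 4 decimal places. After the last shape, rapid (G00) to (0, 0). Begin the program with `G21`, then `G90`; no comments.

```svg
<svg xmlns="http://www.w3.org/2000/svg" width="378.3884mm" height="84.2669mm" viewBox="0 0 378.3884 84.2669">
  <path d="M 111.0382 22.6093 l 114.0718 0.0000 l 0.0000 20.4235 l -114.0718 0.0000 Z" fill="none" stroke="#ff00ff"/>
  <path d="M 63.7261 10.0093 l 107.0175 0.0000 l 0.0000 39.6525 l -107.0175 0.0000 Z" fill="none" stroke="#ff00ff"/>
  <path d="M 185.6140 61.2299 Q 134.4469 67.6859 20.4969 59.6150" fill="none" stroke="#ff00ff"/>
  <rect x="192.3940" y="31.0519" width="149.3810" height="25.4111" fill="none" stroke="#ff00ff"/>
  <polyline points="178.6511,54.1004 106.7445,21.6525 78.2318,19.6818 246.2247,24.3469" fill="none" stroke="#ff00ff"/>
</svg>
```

1 u = 1 mm; y_m = 84.2669 − y.

[1] `<path>` rectangle, #ff00ff→cut S893 F1224: (111.0382,61.6576) → (225.1100,61.6576) → (225.1100,41.2341) → (111.0382,41.2341) → (111.0382,61.6576) (closed)

[2] `<path>` rectangle, #ff00ff→cut S893 F1224: (63.7261,74.2576) → (170.7436,74.2576) → (170.7436,34.6051) → (63.7261,34.6051) → (63.7261,74.2576) (closed)

[3] `<path>` quadratic bezier, #ff00ff→cut S893 F1224: (185.6140,23.0370) → (144.5267,20.3471) → (89.4877,20.8854) → (20.4969,24.6519)

[4] `<rect>` rectangle, #ff00ff→cut S893 F1224: (192.3940,53.2150) → (341.7750,53.2150) → (341.7750,27.8039) → (192.3940,27.8039) → (192.3940,53.2150) (closed)

[5] `<polyline>` open polyline, #ff00ff→cut S893 F1224: (178.6511,30.1665) → (106.7445,62.6144) → (78.2318,64.5851) → (246.2247,59.9200)

G21
G90
G00 X111.0382 Y61.6576
M4 S893
G1 X225.1100 Y61.6576 F1224
G1 X225.1100 Y41.2341 F1224
G1 X111.0382 Y41.2341 F1224
G1 X111.0382 Y61.6576 F1224
M5
G00 X63.7261 Y74.2576
M4 S893
G1 X170.7436 Y74.2576 F1224
G1 X170.7436 Y34.6051 F1224
G1 X63.7261 Y34.6051 F1224
G1 X63.7261 Y74.2576 F1224
M5
G00 X185.6140 Y23.0370
M4 S893
G1 X144.5267 Y20.3471 F1224
G1 X89.4877 Y20.8854 F1224
G1 X20.4969 Y24.6519 F1224
M5
G00 X192.3940 Y53.2150
M4 S893
G1 X341.7750 Y53.2150 F1224
G1 X341.7750 Y27.8039 F1224
G1 X192.3940 Y27.8039 F1224
G1 X192.3940 Y53.2150 F1224
M5
G00 X178.6511 Y30.1665
M4 S893
G1 X106.7445 Y62.6144 F1224
G1 X78.2318 Y64.5851 F1224
G1 X246.2247 Y59.9200 F1224
M5
G00 X0.0000 Y0.0000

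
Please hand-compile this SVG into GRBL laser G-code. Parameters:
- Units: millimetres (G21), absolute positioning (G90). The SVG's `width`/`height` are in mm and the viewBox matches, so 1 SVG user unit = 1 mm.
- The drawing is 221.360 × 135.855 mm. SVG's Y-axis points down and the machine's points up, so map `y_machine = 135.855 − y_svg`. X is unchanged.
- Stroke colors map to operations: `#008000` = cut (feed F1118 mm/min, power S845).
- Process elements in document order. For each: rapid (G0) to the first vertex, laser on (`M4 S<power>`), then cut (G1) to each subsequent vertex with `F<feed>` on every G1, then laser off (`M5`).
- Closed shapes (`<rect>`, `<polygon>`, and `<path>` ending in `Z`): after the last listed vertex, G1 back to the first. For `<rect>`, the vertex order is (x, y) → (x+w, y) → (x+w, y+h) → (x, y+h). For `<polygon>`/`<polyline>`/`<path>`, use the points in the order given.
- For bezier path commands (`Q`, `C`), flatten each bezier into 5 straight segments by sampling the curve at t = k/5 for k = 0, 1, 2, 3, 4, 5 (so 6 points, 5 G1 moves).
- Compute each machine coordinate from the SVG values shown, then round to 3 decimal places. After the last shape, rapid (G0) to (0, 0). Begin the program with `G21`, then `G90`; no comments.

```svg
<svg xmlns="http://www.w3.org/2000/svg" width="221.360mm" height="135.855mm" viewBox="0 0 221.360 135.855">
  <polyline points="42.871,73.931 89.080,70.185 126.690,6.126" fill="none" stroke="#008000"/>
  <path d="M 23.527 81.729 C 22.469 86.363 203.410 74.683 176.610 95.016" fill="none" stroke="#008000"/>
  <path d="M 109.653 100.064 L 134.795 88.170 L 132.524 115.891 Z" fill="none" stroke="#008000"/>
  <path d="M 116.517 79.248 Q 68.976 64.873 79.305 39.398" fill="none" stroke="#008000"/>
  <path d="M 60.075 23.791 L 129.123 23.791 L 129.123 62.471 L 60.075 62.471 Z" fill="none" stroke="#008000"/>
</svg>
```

G21
G90
G0 X42.871 Y61.924
M4 S845
G1 X89.080 Y65.670 F1118
G1 X126.690 Y129.729 F1118
M5
G0 X23.527 Y54.126
M4 S845
G1 X41.614 Y52.917 F1118
G1 X84.674 Y53.303 F1118
G1 X133.998 Y52.965 F1118
G1 X170.879 Y49.584 F1118
G1 X176.610 Y40.839 F1118
M5
G0 X109.653 Y35.791
M4 S845
G1 X134.795 Y47.685 F1118
G1 X132.524 Y19.964 F1118
G1 X109.653 Y35.791 F1118
M5
G0 X116.517 Y56.607
M4 S845
G1 X99.815 Y62.801 F1118
G1 X87.743 Y69.883 F1118
G1 X80.301 Y77.853 F1118
G1 X77.488 Y86.711 F1118
G1 X79.305 Y96.457 F1118
M5
G0 X60.075 Y112.064
M4 S845
G1 X129.123 Y112.064 F1118
G1 X129.123 Y73.384 F1118
G1 X60.075 Y73.384 F1118
G1 X60.075 Y112.064 F1118
M5
G0 X0.000 Y0.000

Since the viewBox matches the mm dimensions, user units are millimetres directly. The only transform is the Y-flip y_m = 135.855 − y_svg.

Shape 1 is a open polyline drawn with `<polyline>`. Its stroke #008000 means cut at S845, F1118. After flipping Y the toolpath is (42.871,61.924) → (89.080,65.670) → (126.690,129.729).

Shape 2 is a cubic bezier drawn with `<path>`. Its stroke #008000 means cut at S845, F1118. After flipping Y the toolpath is (23.527,54.126) → (41.614,52.917) → (84.674,53.303) → (133.998,52.965) → (170.879,49.584) → (176.610,40.839).

Shape 3 is a regular polygon drawn with `<path>`. Its stroke #008000 means cut at S845, F1118. After flipping Y the toolpath is (109.653,35.791) → (134.795,47.685) → (132.524,19.964) → (109.653,35.791), returning to the start.

Shape 4 is a quadratic bezier drawn with `<path>`. Its stroke #008000 means cut at S845, F1118. After flipping Y the toolpath is (116.517,56.607) → (99.815,62.801) → (87.743,69.883) → (80.301,77.853) → (77.488,86.711) → (79.305,96.457).

Shape 5 is a rectangle drawn with `<path>`. Its stroke #008000 means cut at S845, F1118. After flipping Y the toolpath is (60.075,112.064) → (129.123,112.064) → (129.123,73.384) → (60.075,73.384) → (60.075,112.064), returning to the start.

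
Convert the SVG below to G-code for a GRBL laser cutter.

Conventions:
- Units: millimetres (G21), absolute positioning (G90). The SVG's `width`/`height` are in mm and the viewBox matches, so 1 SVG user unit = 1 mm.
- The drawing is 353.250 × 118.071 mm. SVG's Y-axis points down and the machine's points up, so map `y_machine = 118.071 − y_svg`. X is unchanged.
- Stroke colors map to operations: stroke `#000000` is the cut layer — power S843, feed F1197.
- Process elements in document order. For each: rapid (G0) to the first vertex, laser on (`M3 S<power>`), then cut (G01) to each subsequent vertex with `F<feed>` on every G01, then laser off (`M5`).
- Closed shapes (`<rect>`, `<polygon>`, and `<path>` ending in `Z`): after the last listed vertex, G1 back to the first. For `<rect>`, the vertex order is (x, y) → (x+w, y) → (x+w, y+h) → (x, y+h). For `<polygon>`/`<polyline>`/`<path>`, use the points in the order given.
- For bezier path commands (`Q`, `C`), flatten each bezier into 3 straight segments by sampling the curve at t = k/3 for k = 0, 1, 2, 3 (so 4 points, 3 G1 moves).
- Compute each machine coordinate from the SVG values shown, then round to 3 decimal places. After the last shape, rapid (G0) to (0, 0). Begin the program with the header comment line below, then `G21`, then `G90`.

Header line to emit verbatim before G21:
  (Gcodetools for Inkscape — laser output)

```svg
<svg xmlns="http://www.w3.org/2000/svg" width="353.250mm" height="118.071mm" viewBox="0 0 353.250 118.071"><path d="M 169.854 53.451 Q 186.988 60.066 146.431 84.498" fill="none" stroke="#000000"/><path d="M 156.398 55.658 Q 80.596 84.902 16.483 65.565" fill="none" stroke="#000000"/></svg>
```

(Gcodetools for Inkscape — laser output)
G21
G90
G0 X169.854 Y64.620
M3 S843
G01 X174.867 Y58.230 F1197
G01 X167.059 Y47.881 F1197
G01 X146.431 Y33.573 F1197
M5
G0 X156.398 Y62.413
M3 S843
G01 X107.162 Y48.315 F1197
G01 X60.524 Y45.013 F1197
G01 X16.483 Y52.506 F1197
M5
G0 X0.000 Y0.000

1 u = 1 mm; y_m = 118.071 − y.

[1] `<path>` quadratic bezier, #000000→cut S843 F1197: (169.854,64.620) → (174.867,58.230) → (167.059,47.881) → (146.431,33.573)

[2] `<path>` quadratic bezier, #000000→cut S843 F1197: (156.398,62.413) → (107.162,48.315) → (60.524,45.013) → (16.483,52.506)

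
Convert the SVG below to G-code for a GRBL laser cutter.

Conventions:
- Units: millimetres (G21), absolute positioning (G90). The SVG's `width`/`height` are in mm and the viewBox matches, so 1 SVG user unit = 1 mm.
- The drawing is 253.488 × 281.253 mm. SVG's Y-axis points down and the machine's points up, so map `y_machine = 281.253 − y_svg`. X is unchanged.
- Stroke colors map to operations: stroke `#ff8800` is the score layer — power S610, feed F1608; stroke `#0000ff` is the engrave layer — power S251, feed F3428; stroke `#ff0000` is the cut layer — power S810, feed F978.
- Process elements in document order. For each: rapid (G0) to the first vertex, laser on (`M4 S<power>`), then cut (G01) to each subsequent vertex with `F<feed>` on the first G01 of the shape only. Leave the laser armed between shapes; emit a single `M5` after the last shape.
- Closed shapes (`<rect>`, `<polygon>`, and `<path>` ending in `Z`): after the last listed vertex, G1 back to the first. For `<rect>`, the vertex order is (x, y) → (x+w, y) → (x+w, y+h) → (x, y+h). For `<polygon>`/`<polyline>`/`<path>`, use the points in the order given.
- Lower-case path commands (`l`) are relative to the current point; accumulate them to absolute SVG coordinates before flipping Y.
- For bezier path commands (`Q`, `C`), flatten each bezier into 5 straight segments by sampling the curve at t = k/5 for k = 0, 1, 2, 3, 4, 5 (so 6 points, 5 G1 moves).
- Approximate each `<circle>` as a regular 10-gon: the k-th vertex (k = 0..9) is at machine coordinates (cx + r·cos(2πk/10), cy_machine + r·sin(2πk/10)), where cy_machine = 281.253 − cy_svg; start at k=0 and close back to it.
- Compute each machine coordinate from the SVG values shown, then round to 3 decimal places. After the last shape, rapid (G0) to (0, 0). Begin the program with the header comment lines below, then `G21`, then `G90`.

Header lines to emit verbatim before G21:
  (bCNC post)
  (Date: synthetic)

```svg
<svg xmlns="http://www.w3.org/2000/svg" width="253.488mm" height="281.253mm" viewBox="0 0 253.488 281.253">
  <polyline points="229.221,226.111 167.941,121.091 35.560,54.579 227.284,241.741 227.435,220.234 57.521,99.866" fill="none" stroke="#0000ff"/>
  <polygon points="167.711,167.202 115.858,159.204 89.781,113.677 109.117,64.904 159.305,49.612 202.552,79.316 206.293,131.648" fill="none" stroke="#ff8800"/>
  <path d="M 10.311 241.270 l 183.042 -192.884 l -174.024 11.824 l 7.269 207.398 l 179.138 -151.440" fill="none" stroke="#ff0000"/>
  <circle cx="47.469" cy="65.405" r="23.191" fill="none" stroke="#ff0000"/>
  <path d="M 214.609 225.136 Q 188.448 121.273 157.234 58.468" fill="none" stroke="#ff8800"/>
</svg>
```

viewBox `0 0 253.488 281.253` with mm width/height → 1 unit = 1 mm. Flip: y_m = 281.253 − y_svg.

**Shape 1** — `<polyline>` open polyline, stroke `#0000ff` → engrave (S251, F3428). Machine vertices: (229.221,55.142) → (167.941,160.162) → (35.560,226.674) → (227.284,39.512) → (227.435,61.019) → (57.521,181.387). Open path.

**Shape 2** — `<polygon>` regular polygon, stroke `#ff8800` → score (S610, F1608). Machine vertices: (167.711,114.051) → (115.858,122.049) → (89.781,167.576) → (109.117,216.349) → (159.305,231.641) → (202.552,201.937) → (206.293,149.605) → (167.711,114.051). Closed: final G1 returns to the first vertex.

**Shape 3** — `<path>` open polyline, stroke `#ff0000` → cut (S810, F978). Machine vertices: (10.311,39.983) → (193.353,232.867) → (19.329,221.043) → (26.598,13.645) → (205.736,165.085). Open path.

**Shape 4** — `<circle>` circle, stroke `#ff0000` → cut (S810, F978). Machine vertices: (70.660,215.848) → (66.231,229.479) → (54.635,237.904) → (40.303,237.904) → (28.707,229.479) → (24.278,215.848) → (28.707,202.217) → (40.303,193.792) → (54.635,193.792) → (66.231,202.217) → (70.660,215.848). Closed: final G1 returns to the first vertex.

**Shape 5** — `<path>` quadratic bezier, stroke `#ff8800` → score (S610, F1608). Control points (SVG): P0=(214.609,225.136), P1=(188.448,121.273), P2=(157.234,58.468); sampled at t=k/5. Machine vertices: (214.609,56.117) → (203.942,96.020) → (192.872,132.638) → (181.397,165.972) → (169.517,196.021) → (157.234,222.785). Open path.

(bCNC post)
(Date: synthetic)
G21
G90
G0 X229.221 Y55.142
M4 S251
G01 X167.941 Y160.162 F3428
G01 X35.560 Y226.674
G01 X227.284 Y39.512
G01 X227.435 Y61.019
G01 X57.521 Y181.387
G0 X167.711 Y114.051
M4 S610
G01 X115.858 Y122.049 F1608
G01 X89.781 Y167.576
G01 X109.117 Y216.349
G01 X159.305 Y231.641
G01 X202.552 Y201.937
G01 X206.293 Y149.605
G01 X167.711 Y114.051
G0 X10.311 Y39.983
M4 S810
G01 X193.353 Y232.867 F978
G01 X19.329 Y221.043
G01 X26.598 Y13.645
G01 X205.736 Y165.085
G0 X70.660 Y215.848
M4 S810
G01 X66.231 Y229.479 F978
G01 X54.635 Y237.904
G01 X40.303 Y237.904
G01 X28.707 Y229.479
G01 X24.278 Y215.848
G01 X28.707 Y202.217
G01 X40.303 Y193.792
G01 X54.635 Y193.792
G01 X66.231 Y202.217
G01 X70.660 Y215.848
G0 X214.609 Y56.117
M4 S610
G01 X203.942 Y96.020 F1608
G01 X192.872 Y132.638
G01 X181.397 Y165.972
G01 X169.517 Y196.021
G01 X157.234 Y222.785
M5
G0 X0.000 Y0.000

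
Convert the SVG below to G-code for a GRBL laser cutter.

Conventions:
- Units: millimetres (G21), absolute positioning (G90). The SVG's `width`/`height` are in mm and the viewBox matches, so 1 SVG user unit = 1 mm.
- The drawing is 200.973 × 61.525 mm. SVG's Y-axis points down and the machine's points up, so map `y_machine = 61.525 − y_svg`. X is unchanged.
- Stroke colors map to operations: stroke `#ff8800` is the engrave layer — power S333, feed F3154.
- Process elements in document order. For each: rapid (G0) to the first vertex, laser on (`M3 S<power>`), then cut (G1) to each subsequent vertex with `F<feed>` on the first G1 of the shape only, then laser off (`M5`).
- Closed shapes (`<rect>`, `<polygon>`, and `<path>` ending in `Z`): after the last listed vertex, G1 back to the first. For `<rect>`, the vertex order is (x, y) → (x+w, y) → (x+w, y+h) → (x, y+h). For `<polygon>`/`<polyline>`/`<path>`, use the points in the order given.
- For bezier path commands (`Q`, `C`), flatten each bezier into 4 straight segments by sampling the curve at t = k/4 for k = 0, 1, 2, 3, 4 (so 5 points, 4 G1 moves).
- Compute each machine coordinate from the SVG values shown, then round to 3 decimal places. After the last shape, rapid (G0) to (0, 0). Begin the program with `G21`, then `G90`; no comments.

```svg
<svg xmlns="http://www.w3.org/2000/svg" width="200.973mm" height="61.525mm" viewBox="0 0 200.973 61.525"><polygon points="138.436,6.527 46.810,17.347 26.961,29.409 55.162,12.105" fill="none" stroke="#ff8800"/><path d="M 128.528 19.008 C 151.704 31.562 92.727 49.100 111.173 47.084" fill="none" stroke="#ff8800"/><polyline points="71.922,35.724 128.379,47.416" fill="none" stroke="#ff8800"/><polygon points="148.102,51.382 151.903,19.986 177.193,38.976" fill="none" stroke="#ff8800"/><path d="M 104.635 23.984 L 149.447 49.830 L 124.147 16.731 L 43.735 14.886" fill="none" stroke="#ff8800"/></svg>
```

Since the viewBox matches the mm dimensions, user units are millimetres directly. The only transform is the Y-flip y_m = 61.525 − y_svg.

Shape 1 is a closed polygon drawn with `<polygon>`. Its stroke #ff8800 means engrave at S333, F3154. After flipping Y the toolpath is (138.436,54.998) → (46.810,44.178) → (26.961,32.116) → (55.162,49.420) → (138.436,54.998), returning to the start.

Shape 2 is a cubic bezier drawn with `<path>`. Its stroke #ff8800 means engrave at S333, F3154. After flipping Y the toolpath is (128.528,42.517) → (133.000,32.550) → (121.624,23.015) → (109.362,16.212) → (111.173,14.441).

Shape 3 is a line segment drawn with `<polyline>`. Its stroke #ff8800 means engrave at S333, F3154. After flipping Y the toolpath is (71.922,25.801) → (128.379,14.109).

Shape 4 is a regular polygon drawn with `<polygon>`. Its stroke #ff8800 means engrave at S333, F3154. After flipping Y the toolpath is (148.102,10.143) → (151.903,41.539) → (177.193,22.549) → (148.102,10.143), returning to the start.

Shape 5 is a open polyline drawn with `<path>`. Its stroke #ff8800 means engrave at S333, F3154. After flipping Y the toolpath is (104.635,37.541) → (149.447,11.695) → (124.147,44.794) → (43.735,46.639).

G21
G90
G0 X138.436 Y54.998
M3 S333
G1 X46.810 Y44.178 F3154
G1 X26.961 Y32.116
G1 X55.162 Y49.420
G1 X138.436 Y54.998
M5
G0 X128.528 Y42.517
M3 S333
G1 X133.000 Y32.550 F3154
G1 X121.624 Y23.015
G1 X109.362 Y16.212
G1 X111.173 Y14.441
M5
G0 X71.922 Y25.801
M3 S333
G1 X128.379 Y14.109 F3154
M5
G0 X148.102 Y10.143
M3 S333
G1 X151.903 Y41.539 F3154
G1 X177.193 Y22.549
G1 X148.102 Y10.143
M5
G0 X104.635 Y37.541
M3 S333
G1 X149.447 Y11.695 F3154
G1 X124.147 Y44.794
G1 X43.735 Y46.639
M5
G0 X0.000 Y0.000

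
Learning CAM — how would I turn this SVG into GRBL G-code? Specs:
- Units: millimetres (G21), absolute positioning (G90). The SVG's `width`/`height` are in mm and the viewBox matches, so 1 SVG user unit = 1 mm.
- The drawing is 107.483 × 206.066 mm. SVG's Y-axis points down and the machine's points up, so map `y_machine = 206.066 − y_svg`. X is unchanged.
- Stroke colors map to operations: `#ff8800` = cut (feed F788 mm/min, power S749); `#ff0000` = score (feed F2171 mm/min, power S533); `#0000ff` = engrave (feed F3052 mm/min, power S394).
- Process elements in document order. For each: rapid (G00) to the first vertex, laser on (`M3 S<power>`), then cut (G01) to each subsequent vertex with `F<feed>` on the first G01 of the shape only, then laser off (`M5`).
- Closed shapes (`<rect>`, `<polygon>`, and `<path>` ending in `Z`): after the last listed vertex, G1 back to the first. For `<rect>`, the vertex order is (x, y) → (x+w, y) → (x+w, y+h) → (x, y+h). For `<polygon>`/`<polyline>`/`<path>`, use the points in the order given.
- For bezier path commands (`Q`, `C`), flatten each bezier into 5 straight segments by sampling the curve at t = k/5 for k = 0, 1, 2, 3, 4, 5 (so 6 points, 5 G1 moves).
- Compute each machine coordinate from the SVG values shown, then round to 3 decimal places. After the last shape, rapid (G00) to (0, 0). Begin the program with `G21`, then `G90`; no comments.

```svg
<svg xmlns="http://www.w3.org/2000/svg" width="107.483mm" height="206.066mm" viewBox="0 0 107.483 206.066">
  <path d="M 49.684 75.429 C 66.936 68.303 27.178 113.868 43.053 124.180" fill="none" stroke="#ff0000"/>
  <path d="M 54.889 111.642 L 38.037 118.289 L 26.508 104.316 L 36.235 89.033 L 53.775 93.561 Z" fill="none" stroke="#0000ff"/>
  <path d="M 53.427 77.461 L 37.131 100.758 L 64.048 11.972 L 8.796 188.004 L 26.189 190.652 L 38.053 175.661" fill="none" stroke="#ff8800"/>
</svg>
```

G21
G90
G00 X49.684 Y130.637
M3 S533
G01 X54.095 Y129.293 F2171
G01 X50.231 Y119.525
G01 X43.498 Y105.553
G01 X39.303 Y91.600
G01 X43.053 Y81.886
M5
G00 X54.889 Y94.424
M3 S394
G01 X38.037 Y87.777 F3052
G01 X26.508 Y101.750
G01 X36.235 Y117.033
G01 X53.775 Y112.505
G01 X54.889 Y94.424
M5
G00 X53.427 Y128.605
M3 S749
G01 X37.131 Y105.308 F788
G01 X64.048 Y194.094
G01 X8.796 Y18.062
G01 X26.189 Y15.414
G01 X38.053 Y30.405
M5
G00 X0.000 Y0.000

Since the viewBox matches the mm dimensions, user units are millimetres directly. The only transform is the Y-flip y_m = 206.066 − y_svg.

Shape 1 is a cubic bezier drawn with `<path>`. Its stroke #ff0000 means score at S533, F2171. After flipping Y the toolpath is (49.684,130.637) → (54.095,129.293) → (50.231,119.525) → (43.498,105.553) → (39.303,91.600) → (43.053,81.886).

Shape 2 is a regular polygon drawn with `<path>`. Its stroke #0000ff means engrave at S394, F3052. After flipping Y the toolpath is (54.889,94.424) → (38.037,87.777) → (26.508,101.750) → (36.235,117.033) → (53.775,112.505) → (54.889,94.424), returning to the start.

Shape 3 is a open polyline drawn with `<path>`. Its stroke #ff8800 means cut at S749, F788. After flipping Y the toolpath is (53.427,128.605) → (37.131,105.308) → (64.048,194.094) → (8.796,18.062) → (26.189,15.414) → (38.053,30.405).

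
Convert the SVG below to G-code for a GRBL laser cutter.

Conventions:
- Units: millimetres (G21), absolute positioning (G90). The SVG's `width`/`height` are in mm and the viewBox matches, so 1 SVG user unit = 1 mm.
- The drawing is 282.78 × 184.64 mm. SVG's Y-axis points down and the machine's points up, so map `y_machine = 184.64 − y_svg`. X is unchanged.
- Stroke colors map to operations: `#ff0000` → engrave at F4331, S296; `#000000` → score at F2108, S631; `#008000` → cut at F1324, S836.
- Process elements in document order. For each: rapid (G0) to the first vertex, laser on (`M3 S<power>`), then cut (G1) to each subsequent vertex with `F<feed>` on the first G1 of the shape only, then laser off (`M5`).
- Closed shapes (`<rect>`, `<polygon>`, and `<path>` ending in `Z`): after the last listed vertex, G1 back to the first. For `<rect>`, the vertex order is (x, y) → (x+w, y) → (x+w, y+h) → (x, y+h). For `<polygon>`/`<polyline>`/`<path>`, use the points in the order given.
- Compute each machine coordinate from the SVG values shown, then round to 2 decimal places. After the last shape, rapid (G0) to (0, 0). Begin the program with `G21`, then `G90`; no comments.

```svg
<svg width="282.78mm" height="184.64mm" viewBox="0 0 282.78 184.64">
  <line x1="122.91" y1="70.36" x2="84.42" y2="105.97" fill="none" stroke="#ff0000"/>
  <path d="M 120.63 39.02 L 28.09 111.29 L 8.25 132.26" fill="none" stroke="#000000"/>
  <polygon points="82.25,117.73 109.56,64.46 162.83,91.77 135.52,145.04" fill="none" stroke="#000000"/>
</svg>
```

G21
G90
G0 X122.91 Y114.28
M3 S296
G1 X84.42 Y78.67 F4331
M5
G0 X120.63 Y145.62
M3 S631
G1 X28.09 Y73.35 F2108
G1 X8.25 Y52.38
M5
G0 X82.25 Y66.91
M3 S631
G1 X109.56 Y120.18 F2108
G1 X162.83 Y92.87
G1 X135.52 Y39.60
G1 X82.25 Y66.91
M5
G0 X0.00 Y0.00

Since the viewBox matches the mm dimensions, user units are millimetres directly. The only transform is the Y-flip y_m = 184.64 − y_svg.

Shape 1 is a line segment drawn with `<line>`. Its stroke #ff0000 means engrave at S296, F4331. After flipping Y the toolpath is (122.91,114.28) → (84.42,78.67).

Shape 2 is a open polyline drawn with `<path>`. Its stroke #000000 means score at S631, F2108. After flipping Y the toolpath is (120.63,145.62) → (28.09,73.35) → (8.25,52.38).

Shape 3 is a regular polygon drawn with `<polygon>`. Its stroke #000000 means score at S631, F2108. After flipping Y the toolpath is (82.25,66.91) → (109.56,120.18) → (162.83,92.87) → (135.52,39.60) → (82.25,66.91), returning to the start.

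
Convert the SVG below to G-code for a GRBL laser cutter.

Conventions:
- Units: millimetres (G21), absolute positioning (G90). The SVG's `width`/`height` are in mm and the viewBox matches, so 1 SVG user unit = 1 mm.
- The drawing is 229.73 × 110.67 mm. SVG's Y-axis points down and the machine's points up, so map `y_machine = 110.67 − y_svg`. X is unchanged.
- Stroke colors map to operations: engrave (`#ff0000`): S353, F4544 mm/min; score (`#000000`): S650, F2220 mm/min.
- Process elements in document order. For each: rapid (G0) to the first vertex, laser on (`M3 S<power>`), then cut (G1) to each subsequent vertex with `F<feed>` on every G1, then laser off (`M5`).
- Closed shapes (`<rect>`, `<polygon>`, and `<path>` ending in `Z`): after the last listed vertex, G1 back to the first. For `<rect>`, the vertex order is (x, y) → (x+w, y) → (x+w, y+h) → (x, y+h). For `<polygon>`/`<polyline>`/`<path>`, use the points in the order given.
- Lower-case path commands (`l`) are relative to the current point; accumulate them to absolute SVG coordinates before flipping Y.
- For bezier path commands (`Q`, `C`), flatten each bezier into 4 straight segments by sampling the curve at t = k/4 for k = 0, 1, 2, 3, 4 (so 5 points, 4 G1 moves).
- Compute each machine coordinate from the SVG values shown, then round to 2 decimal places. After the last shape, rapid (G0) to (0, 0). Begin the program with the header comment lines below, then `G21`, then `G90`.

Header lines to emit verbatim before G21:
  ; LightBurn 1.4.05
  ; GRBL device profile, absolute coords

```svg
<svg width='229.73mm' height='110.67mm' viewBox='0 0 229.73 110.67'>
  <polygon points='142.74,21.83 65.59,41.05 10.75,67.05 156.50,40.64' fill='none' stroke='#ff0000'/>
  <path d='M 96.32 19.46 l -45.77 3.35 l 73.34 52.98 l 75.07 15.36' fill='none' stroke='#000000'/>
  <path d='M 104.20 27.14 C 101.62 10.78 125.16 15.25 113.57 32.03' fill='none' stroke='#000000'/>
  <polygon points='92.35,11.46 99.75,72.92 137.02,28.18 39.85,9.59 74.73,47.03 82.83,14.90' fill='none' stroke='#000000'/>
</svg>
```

Since the viewBox matches the mm dimensions, user units are millimetres directly. The only transform is the Y-flip y_m = 110.67 − y_svg.

Shape 1 is a closed polygon drawn with `<polygon>`. Its stroke #ff0000 means engrave at S353, F4544. After flipping Y the toolpath is (142.74,88.84) → (65.59,69.62) → (10.75,43.62) → (156.50,70.03) → (142.74,88.84), returning to the start.

Shape 2 is a open polyline drawn with `<path>`. Its stroke #000000 means score at S650, F2220. After flipping Y the toolpath is (96.32,91.21) → (50.55,87.86) → (123.89,34.88) → (198.96,19.52).

Shape 3 is a cubic bezier drawn with `<path>`. Its stroke #000000 means score at S650, F2220. After flipping Y the toolpath is (104.20,83.53) → (106.21,92.03) → (112.26,93.51) → (116.63,88.78) → (113.57,78.64).

Shape 4 is a closed polygon drawn with `<polygon>`. Its stroke #000000 means score at S650, F2220. After flipping Y the toolpath is (92.35,99.21) → (99.75,37.75) → (137.02,82.49) → (39.85,101.08) → (74.73,63.64) → (82.83,95.77) → (92.35,99.21), returning to the start.

; LightBurn 1.4.05
; GRBL device profile, absolute coords
G21
G90
G0 X142.74 Y88.84
M3 S353
G1 X65.59 Y69.62 F4544
G1 X10.75 Y43.62 F4544
G1 X156.50 Y70.03 F4544
G1 X142.74 Y88.84 F4544
M5
G0 X96.32 Y91.21
M3 S650
G1 X50.55 Y87.86 F2220
G1 X123.89 Y34.88 F2220
G1 X198.96 Y19.52 F2220
M5
G0 X104.20 Y83.53
M3 S650
G1 X106.21 Y92.03 F2220
G1 X112.26 Y93.51 F2220
G1 X116.63 Y88.78 F2220
G1 X113.57 Y78.64 F2220
M5
G0 X92.35 Y99.21
M3 S650
G1 X99.75 Y37.75 F2220
G1 X137.02 Y82.49 F2220
G1 X39.85 Y101.08 F2220
G1 X74.73 Y63.64 F2220
G1 X82.83 Y95.77 F2220
G1 X92.35 Y99.21 F2220
M5
G0 X0.00 Y0.00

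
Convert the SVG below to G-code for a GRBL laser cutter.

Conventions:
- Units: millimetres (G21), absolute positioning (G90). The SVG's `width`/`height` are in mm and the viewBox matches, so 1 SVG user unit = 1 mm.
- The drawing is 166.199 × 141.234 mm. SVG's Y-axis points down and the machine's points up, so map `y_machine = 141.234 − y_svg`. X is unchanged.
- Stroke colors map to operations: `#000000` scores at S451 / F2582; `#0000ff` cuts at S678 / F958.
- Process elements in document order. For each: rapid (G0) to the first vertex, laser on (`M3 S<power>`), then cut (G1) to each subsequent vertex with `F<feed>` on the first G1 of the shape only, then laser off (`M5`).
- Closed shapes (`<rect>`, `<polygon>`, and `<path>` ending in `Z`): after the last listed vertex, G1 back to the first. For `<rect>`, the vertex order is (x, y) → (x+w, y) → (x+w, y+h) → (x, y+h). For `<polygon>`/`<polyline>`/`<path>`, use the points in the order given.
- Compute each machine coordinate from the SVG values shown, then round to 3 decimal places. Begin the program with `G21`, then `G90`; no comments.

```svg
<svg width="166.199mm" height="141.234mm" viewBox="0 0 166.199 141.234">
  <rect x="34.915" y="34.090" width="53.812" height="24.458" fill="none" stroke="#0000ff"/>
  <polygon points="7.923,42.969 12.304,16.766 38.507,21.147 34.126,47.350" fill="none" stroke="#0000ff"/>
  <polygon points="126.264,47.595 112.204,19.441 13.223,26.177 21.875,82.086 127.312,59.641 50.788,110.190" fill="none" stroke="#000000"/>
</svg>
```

Since the viewBox matches the mm dimensions, user units are millimetres directly. The only transform is the Y-flip y_m = 141.234 − y_svg.

Shape 1 is a rectangle drawn with `<rect>`. Its stroke #0000ff means cut at S678, F958. After flipping Y the toolpath is (34.915,107.144) → (88.727,107.144) → (88.727,82.686) → (34.915,82.686) → (34.915,107.144), returning to the start.

Shape 2 is a regular polygon drawn with `<polygon>`. Its stroke #0000ff means cut at S678, F958. After flipping Y the toolpath is (7.923,98.265) → (12.304,124.468) → (38.507,120.087) → (34.126,93.884) → (7.923,98.265), returning to the start.

Shape 3 is a closed polygon drawn with `<polygon>`. Its stroke #000000 means score at S451, F2582. After flipping Y the toolpath is (126.264,93.639) → (112.204,121.793) → (13.223,115.057) → (21.875,59.148) → (127.312,81.593) → (50.788,31.044) → (126.264,93.639), returning to the start.

G21
G90
G0 X34.915 Y107.144
M3 S678
G1 X88.727 Y107.144 F958
G1 X88.727 Y82.686
G1 X34.915 Y82.686
G1 X34.915 Y107.144
M5
G0 X7.923 Y98.265
M3 S678
G1 X12.304 Y124.468 F958
G1 X38.507 Y120.087
G1 X34.126 Y93.884
G1 X7.923 Y98.265
M5
G0 X126.264 Y93.639
M3 S451
G1 X112.204 Y121.793 F2582
G1 X13.223 Y115.057
G1 X21.875 Y59.148
G1 X127.312 Y81.593
G1 X50.788 Y31.044
G1 X126.264 Y93.639
M5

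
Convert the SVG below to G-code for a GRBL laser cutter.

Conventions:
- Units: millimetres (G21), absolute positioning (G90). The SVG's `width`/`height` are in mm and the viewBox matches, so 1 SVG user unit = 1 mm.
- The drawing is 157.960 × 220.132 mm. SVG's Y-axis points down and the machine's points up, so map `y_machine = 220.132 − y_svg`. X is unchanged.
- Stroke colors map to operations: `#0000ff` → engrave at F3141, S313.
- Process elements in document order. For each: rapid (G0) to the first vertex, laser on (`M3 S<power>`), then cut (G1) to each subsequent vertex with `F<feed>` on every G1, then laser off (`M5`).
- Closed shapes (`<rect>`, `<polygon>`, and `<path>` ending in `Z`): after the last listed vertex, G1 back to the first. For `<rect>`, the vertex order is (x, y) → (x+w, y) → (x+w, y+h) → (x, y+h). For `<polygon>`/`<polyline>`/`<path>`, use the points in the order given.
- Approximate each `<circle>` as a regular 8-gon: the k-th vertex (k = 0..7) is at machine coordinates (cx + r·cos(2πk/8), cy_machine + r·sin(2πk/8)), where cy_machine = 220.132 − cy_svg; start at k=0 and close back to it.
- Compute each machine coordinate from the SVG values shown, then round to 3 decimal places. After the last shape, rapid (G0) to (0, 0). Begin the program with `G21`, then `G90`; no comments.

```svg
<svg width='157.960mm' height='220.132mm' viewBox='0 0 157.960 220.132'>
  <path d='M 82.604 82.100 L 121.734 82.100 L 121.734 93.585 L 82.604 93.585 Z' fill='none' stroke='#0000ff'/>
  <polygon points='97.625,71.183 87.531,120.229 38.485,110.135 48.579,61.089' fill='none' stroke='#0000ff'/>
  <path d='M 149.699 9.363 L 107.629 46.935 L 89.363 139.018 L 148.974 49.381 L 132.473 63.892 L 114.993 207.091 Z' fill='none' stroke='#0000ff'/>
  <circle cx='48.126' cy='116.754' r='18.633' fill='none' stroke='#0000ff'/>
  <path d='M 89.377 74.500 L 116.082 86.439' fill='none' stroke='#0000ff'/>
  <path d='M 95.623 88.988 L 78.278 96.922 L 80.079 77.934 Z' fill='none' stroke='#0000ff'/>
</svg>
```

Since the viewBox matches the mm dimensions, user units are millimetres directly. The only transform is the Y-flip y_m = 220.132 − y_svg.

Shape 1 is a rectangle drawn with `<path>`. Its stroke #0000ff means engrave at S313, F3141. After flipping Y the toolpath is (82.604,138.032) → (121.734,138.032) → (121.734,126.547) → (82.604,126.547) → (82.604,138.032), returning to the start.

Shape 2 is a regular polygon drawn with `<polygon>`. Its stroke #0000ff means engrave at S313, F3141. After flipping Y the toolpath is (97.625,148.949) → (87.531,99.903) → (38.485,109.997) → (48.579,159.043) → (97.625,148.949), returning to the start.

Shape 3 is a closed polygon drawn with `<path>`. Its stroke #0000ff means engrave at S313, F3141. After flipping Y the toolpath is (149.699,210.769) → (107.629,173.197) → (89.363,81.114) → (148.974,170.751) → (132.473,156.240) → (114.993,13.041) → (149.699,210.769), returning to the start.

Shape 4 is a circle drawn with `<circle>`. Its stroke #0000ff means engrave at S313, F3141. After flipping Y the toolpath is (66.759,103.378) → (61.302,116.554) → (48.126,122.011) → (34.950,116.554) → (29.493,103.378) → (34.950,90.202) → (48.126,84.745) → (61.302,90.202) → (66.759,103.378), returning to the start.

Shape 5 is a line segment drawn with `<path>`. Its stroke #0000ff means engrave at S313, F3141. After flipping Y the toolpath is (89.377,145.632) → (116.082,133.693).

Shape 6 is a regular polygon drawn with `<path>`. Its stroke #0000ff means engrave at S313, F3141. After flipping Y the toolpath is (95.623,131.144) → (78.278,123.210) → (80.079,142.198) → (95.623,131.144), returning to the start.

G21
G90
G0 X82.604 Y138.032
M3 S313
G1 X121.734 Y138.032 F3141
G1 X121.734 Y126.547 F3141
G1 X82.604 Y126.547 F3141
G1 X82.604 Y138.032 F3141
M5
G0 X97.625 Y148.949
M3 S313
G1 X87.531 Y99.903 F3141
G1 X38.485 Y109.997 F3141
G1 X48.579 Y159.043 F3141
G1 X97.625 Y148.949 F3141
M5
G0 X149.699 Y210.769
M3 S313
G1 X107.629 Y173.197 F3141
G1 X89.363 Y81.114 F3141
G1 X148.974 Y170.751 F3141
G1 X132.473 Y156.240 F3141
G1 X114.993 Y13.041 F3141
G1 X149.699 Y210.769 F3141
M5
G0 X66.759 Y103.378
M3 S313
G1 X61.302 Y116.554 F3141
G1 X48.126 Y122.011 F3141
G1 X34.950 Y116.554 F3141
G1 X29.493 Y103.378 F3141
G1 X34.950 Y90.202 F3141
G1 X48.126 Y84.745 F3141
G1 X61.302 Y90.202 F3141
G1 X66.759 Y103.378 F3141
M5
G0 X89.377 Y145.632
M3 S313
G1 X116.082 Y133.693 F3141
M5
G0 X95.623 Y131.144
M3 S313
G1 X78.278 Y123.210 F3141
G1 X80.079 Y142.198 F3141
G1 X95.623 Y131.144 F3141
M5
G0 X0.000 Y0.000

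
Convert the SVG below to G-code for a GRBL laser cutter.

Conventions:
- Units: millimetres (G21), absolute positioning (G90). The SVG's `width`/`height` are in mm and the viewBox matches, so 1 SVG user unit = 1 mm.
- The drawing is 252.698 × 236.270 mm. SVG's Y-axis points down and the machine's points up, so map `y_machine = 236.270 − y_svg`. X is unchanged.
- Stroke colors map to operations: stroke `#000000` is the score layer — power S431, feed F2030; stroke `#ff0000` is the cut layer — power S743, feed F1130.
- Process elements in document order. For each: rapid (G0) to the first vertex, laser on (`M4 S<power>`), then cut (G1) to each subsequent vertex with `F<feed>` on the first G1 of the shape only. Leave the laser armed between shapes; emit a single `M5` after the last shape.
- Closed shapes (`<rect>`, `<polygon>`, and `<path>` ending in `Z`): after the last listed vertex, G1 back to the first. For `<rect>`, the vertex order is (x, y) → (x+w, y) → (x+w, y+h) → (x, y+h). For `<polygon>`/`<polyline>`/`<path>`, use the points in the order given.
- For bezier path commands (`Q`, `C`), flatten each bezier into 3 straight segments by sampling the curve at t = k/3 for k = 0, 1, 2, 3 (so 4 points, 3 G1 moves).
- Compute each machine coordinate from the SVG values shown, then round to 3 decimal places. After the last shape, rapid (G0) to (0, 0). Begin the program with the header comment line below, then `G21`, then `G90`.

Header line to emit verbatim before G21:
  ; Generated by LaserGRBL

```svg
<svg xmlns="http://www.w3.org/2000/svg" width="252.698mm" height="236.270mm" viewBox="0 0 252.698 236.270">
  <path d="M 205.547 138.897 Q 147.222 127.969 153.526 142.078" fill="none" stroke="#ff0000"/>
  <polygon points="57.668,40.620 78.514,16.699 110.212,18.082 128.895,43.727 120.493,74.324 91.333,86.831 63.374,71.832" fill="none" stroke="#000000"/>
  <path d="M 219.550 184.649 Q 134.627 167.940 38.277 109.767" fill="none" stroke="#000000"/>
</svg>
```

; Generated by LaserGRBL
G21
G90
G0 X205.547 Y97.373
M4 S743
G1 X173.845 Y101.876 F1130
G1 X156.504 Y100.816
G1 X153.526 Y94.192
G0 X57.668 Y195.650
M4 S431
G1 X78.514 Y219.571 F2030
G1 X110.212 Y218.188
G1 X128.895 Y192.543
G1 X120.493 Y161.946
G1 X91.333 Y149.439
G1 X63.374 Y164.438
G1 X57.668 Y195.650
G0 X219.550 Y51.621
M4 S431
G1 X161.665 Y67.367 F2030
G1 X101.241 Y92.328
G1 X38.277 Y126.503
M5
G0 X0.000 Y0.000

viewBox `0 0 252.698 236.270` with mm width/height → 1 unit = 1 mm. Flip: y_m = 236.270 − y_svg.

**Shape 1** — `<path>` quadratic bezier, stroke `#ff0000` → cut (S743, F1130). Control points (SVG): P0=(205.547,138.897), P1=(147.222,127.969), P2=(153.526,142.078); sampled at t=k/3. Machine vertices: (205.547,97.373) → (173.845,101.876) → (156.504,100.816) → (153.526,94.192). Open path.

**Shape 2** — `<polygon>` regular polygon, stroke `#000000` → score (S431, F2030). Machine vertices: (57.668,195.650) → (78.514,219.571) → (110.212,218.188) → (128.895,192.543) → (120.493,161.946) → (91.333,149.439) → (63.374,164.438) → (57.668,195.650). Closed: final G1 returns to the first vertex.

**Shape 3** — `<path>` quadratic bezier, stroke `#000000` → score (S431, F2030). Control points (SVG): P0=(219.550,184.649), P1=(134.627,167.940), P2=(38.277,109.767); sampled at t=k/3. Machine vertices: (219.550,51.621) → (161.665,67.367) → (101.241,92.328) → (38.277,126.503). Open path.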